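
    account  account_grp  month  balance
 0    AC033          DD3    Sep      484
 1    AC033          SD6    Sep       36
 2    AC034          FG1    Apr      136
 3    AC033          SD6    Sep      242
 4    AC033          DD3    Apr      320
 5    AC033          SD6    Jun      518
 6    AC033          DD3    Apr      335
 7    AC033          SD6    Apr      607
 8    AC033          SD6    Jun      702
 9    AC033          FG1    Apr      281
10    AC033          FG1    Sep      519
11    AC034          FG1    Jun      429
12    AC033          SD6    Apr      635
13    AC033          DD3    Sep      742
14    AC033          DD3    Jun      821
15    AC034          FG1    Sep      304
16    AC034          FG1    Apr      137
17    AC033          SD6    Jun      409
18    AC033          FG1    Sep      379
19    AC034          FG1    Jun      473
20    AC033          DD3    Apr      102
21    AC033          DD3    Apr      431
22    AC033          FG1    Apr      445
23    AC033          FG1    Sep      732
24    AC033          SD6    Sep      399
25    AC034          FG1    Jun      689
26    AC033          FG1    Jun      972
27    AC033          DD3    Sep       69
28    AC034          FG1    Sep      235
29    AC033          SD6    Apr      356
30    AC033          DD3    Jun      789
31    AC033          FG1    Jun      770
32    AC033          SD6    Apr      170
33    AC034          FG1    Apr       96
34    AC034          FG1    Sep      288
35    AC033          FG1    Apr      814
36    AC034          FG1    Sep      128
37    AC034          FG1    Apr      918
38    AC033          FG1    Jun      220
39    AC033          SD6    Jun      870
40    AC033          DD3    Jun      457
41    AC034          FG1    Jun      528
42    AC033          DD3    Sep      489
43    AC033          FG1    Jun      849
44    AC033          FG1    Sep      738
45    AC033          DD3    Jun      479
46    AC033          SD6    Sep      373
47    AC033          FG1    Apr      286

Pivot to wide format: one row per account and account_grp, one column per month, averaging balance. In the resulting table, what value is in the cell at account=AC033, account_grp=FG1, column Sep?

592

Rows with account=AC033, account_grp=FG1 and month=Sep: balance values are 519, 379, 732, 738.
(519 + 379 + 732 + 738) / 4 = 592.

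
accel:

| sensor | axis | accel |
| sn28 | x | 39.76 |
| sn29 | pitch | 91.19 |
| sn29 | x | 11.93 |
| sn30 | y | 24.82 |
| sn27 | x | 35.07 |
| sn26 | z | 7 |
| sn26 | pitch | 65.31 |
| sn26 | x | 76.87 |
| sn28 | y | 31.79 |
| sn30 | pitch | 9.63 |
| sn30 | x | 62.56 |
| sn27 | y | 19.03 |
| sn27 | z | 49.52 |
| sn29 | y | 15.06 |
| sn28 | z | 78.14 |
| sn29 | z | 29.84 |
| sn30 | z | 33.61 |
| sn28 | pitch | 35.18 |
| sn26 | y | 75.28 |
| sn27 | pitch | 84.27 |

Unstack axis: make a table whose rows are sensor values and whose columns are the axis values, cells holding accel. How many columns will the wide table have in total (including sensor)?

5

1 column for sensor plus 4 distinct axis values → 5 columns.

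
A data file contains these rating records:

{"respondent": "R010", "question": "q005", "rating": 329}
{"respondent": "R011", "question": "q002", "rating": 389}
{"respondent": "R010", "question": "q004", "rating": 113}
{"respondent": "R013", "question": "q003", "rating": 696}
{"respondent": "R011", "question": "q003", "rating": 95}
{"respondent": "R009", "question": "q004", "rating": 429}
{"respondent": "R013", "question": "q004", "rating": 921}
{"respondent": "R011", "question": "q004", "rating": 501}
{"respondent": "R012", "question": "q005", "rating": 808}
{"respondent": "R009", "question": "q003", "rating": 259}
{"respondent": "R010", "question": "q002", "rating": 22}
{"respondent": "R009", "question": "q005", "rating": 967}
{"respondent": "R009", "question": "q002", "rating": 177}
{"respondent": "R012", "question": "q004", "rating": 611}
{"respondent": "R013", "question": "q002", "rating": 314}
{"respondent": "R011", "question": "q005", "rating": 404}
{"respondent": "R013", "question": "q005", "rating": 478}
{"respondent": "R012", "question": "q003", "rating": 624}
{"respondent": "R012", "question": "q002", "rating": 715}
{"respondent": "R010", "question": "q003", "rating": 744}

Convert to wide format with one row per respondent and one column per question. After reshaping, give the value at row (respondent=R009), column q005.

967

Wide layout: rows indexed by respondent, columns are the 4 distinct question values (q005, q002, q004, q003).
Cell (respondent=R009, question=q005) draws from the long row where respondent=R009 and question=q005, which has rating=967.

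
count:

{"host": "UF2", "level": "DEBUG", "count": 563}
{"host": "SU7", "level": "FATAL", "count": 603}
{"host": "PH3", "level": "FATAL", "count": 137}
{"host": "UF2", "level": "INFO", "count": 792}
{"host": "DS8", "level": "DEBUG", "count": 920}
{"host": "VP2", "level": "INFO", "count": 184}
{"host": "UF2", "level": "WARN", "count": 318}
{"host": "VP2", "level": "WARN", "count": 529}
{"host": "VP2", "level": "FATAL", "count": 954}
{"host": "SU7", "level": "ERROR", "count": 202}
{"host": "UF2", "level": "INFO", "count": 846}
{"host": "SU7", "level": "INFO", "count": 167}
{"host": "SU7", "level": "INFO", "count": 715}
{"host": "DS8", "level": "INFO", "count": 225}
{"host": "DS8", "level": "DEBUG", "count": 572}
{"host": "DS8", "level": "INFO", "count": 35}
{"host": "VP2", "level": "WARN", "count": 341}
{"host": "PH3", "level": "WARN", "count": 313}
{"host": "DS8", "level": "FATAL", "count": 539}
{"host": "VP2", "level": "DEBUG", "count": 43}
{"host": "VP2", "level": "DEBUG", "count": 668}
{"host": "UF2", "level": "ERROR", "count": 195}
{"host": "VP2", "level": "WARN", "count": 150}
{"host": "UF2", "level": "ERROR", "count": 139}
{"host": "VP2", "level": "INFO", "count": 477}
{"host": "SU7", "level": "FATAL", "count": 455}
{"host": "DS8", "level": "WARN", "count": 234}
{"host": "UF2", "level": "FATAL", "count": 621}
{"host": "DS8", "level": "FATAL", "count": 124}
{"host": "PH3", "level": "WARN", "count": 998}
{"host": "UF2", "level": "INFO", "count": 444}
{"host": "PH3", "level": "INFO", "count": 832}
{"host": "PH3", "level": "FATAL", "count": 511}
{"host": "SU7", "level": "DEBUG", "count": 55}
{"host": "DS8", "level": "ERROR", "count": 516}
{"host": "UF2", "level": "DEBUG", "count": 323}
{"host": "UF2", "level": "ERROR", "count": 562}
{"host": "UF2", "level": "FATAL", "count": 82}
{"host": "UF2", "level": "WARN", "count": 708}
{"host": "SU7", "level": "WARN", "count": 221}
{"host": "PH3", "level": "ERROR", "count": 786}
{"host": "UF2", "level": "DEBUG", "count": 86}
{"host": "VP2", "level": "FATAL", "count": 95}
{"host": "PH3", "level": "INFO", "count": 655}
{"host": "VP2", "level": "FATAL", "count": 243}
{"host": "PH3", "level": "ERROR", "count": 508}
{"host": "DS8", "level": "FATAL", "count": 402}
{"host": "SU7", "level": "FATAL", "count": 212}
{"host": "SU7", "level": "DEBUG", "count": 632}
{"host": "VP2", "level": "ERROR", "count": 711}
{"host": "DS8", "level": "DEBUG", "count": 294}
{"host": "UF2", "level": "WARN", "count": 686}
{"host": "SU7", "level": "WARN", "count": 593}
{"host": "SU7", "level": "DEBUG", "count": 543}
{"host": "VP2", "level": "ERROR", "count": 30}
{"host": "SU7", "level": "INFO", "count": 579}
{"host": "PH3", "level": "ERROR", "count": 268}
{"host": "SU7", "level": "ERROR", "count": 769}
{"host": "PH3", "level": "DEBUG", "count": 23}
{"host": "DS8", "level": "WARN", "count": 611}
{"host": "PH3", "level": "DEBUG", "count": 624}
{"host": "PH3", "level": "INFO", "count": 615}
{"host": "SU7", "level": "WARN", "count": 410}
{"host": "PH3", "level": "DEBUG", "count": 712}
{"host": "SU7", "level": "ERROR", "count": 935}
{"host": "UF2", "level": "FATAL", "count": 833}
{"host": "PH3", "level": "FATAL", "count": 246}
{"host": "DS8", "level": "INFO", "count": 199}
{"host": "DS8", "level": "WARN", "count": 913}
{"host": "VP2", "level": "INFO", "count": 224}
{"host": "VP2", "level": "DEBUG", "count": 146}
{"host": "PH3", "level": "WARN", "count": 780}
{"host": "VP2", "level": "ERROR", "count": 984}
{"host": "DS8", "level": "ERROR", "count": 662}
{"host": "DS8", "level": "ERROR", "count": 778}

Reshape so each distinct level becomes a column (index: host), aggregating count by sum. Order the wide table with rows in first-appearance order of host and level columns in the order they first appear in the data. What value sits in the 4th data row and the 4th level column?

With rows in first-appearance order of host, row 4 is host=DS8. level columns in first-appearance order: DEBUG, FATAL, INFO, WARN, ERROR; column 4 is WARN.
Long rows with host=DS8, level=WARN: 234 + 611 + 913 = 1758.

1758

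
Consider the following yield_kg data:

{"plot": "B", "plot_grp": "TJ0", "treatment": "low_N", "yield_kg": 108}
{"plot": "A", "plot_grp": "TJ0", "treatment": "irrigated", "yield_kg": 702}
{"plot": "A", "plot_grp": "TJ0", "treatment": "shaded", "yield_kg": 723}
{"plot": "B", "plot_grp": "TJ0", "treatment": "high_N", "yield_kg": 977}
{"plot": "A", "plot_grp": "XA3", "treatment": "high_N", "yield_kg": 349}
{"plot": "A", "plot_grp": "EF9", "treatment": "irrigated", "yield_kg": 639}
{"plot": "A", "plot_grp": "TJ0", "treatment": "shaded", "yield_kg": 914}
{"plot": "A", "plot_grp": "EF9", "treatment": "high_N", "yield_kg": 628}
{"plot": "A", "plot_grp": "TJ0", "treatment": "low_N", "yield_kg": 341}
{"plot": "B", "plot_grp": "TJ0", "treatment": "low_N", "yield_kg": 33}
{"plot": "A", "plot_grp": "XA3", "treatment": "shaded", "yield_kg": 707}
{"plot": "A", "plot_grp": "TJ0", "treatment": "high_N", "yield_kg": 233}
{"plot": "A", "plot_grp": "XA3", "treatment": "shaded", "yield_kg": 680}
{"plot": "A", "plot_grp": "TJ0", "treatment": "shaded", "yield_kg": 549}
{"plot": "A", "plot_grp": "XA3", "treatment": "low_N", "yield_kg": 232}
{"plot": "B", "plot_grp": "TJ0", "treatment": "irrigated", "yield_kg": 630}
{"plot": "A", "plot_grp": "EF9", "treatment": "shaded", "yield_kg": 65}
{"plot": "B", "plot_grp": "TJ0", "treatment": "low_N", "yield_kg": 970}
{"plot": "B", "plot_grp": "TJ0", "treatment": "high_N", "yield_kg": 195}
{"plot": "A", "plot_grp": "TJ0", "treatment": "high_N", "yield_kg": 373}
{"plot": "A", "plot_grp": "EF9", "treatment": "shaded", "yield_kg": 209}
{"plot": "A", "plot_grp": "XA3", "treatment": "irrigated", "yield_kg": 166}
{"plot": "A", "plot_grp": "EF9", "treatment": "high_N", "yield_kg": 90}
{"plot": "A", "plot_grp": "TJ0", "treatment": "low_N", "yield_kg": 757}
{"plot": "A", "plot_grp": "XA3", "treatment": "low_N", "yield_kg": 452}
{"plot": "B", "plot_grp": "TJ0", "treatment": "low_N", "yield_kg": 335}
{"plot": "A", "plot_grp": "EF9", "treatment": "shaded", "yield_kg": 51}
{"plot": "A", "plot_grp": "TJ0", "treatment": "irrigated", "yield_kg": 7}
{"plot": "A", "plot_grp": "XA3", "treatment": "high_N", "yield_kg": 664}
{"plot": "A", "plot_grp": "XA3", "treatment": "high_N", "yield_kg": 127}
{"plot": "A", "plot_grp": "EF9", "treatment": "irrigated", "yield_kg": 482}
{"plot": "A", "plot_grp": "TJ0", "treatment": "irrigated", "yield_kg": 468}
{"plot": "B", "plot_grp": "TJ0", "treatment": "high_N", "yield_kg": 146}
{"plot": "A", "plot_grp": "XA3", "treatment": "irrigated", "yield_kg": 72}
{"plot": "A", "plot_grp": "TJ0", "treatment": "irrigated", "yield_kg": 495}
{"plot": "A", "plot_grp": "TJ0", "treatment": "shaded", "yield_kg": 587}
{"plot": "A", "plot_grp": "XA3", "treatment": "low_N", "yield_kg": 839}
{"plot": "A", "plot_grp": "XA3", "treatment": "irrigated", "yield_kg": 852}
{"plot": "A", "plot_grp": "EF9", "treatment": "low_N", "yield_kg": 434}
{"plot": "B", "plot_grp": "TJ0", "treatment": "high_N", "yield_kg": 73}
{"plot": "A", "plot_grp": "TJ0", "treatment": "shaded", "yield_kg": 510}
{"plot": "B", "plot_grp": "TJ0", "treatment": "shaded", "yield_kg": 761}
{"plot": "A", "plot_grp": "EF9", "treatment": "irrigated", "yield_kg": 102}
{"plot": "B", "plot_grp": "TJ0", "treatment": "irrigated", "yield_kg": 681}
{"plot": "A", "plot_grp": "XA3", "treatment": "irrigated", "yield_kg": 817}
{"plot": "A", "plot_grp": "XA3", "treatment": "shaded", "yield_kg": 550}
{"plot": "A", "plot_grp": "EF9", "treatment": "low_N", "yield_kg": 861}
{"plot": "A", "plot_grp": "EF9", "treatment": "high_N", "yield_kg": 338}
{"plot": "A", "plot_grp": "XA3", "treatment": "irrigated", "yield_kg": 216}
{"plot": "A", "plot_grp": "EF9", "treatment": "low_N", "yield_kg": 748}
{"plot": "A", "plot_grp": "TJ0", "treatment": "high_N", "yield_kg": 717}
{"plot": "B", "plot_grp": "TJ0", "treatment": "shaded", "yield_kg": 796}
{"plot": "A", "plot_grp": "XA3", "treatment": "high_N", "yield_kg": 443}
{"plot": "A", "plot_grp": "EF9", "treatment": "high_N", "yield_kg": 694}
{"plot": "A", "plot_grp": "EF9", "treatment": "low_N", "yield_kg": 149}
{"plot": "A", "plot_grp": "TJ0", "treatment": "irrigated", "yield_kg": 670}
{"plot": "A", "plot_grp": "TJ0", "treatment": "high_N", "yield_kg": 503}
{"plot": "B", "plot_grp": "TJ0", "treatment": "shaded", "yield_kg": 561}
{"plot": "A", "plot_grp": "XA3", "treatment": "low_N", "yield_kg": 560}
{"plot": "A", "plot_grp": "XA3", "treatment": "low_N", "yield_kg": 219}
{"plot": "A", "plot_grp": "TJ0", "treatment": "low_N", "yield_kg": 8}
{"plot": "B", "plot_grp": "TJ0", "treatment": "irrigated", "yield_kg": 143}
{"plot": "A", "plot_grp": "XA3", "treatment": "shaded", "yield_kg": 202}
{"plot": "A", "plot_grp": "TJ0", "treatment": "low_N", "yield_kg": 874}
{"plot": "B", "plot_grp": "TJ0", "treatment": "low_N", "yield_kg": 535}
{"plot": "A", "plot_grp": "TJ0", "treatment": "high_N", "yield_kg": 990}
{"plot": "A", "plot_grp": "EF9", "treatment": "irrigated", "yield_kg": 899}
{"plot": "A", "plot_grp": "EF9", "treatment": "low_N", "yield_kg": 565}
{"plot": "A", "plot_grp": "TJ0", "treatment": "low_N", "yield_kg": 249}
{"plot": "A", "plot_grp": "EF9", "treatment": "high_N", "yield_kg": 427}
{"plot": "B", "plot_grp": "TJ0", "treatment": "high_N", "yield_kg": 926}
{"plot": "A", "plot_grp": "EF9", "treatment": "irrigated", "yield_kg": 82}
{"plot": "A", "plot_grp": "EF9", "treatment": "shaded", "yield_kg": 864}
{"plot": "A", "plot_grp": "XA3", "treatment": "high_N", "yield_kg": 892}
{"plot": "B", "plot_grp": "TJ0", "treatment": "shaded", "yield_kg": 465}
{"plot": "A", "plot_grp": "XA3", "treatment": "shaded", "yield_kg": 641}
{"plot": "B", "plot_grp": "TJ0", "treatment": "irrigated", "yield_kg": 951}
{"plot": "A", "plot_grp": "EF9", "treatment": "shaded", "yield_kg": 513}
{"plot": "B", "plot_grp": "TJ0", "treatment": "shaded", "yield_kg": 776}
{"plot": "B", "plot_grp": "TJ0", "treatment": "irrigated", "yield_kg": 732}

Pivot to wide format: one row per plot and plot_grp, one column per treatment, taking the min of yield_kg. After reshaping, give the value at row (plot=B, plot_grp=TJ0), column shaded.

465

Rows with plot=B, plot_grp=TJ0 and treatment=shaded: yield_kg values are 761, 796, 561, 465, 776.
min(761, 796, 561, 465, 776) = 465.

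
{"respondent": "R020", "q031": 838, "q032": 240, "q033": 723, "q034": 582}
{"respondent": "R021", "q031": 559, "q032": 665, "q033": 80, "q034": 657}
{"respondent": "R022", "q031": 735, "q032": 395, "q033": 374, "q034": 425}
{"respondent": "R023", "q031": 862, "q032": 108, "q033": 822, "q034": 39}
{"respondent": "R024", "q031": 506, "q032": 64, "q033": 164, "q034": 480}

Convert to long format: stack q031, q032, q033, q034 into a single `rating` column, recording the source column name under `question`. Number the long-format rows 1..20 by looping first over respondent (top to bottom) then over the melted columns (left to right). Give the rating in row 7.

20 rows total (5 × 4). Row 7: index ⌊(7-1)/4⌋ = 1 into respondent → R021; (7-1) mod 4 = 2 into the melted columns → q033.
So row 7 is (R021, q033, 80); rating = 80.

80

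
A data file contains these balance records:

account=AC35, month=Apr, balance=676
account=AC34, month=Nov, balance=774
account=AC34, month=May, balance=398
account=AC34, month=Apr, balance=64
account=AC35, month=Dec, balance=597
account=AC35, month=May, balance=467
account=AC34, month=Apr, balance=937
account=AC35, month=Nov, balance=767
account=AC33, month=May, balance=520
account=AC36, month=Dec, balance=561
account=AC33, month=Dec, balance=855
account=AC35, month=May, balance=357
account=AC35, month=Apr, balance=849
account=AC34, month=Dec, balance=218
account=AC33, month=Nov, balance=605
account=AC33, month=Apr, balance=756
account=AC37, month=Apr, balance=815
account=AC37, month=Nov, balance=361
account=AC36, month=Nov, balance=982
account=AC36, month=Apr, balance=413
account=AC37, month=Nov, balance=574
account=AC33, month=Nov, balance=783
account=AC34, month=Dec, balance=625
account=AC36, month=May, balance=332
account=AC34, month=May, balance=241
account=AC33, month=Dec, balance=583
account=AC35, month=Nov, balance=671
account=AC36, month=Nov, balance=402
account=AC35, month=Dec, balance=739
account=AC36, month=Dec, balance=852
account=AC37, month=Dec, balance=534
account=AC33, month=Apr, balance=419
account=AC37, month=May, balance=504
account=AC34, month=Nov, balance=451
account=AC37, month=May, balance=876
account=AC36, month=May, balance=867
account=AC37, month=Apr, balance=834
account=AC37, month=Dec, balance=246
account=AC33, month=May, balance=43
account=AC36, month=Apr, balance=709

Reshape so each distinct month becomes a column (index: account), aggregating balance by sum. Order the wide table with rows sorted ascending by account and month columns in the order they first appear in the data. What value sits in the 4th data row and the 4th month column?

1413

With rows sorted ascending by account, row 4 is account=AC36. month columns in first-appearance order: Apr, Nov, May, Dec; column 4 is Dec.
Long rows with account=AC36, month=Dec: 561 + 852 = 1413.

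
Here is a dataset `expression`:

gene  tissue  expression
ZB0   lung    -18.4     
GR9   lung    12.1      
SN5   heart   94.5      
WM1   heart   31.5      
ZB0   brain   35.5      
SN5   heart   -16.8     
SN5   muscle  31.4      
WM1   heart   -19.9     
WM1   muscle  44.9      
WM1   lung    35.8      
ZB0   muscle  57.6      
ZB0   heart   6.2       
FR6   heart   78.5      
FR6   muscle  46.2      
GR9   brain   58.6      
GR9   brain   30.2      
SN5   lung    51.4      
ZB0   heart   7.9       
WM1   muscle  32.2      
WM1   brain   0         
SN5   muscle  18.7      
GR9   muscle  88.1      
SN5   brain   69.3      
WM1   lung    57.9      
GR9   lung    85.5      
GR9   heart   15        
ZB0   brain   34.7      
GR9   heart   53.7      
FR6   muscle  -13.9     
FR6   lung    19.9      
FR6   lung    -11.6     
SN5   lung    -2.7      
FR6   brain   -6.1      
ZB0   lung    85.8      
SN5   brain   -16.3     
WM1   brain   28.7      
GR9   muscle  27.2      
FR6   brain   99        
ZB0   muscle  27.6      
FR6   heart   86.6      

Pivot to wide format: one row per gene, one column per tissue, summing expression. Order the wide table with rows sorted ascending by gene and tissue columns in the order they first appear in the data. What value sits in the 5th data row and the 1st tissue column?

With rows sorted ascending by gene, row 5 is gene=ZB0. tissue columns in first-appearance order: lung, heart, brain, muscle; column 1 is lung.
Long rows with gene=ZB0, tissue=lung: -18.4 + 85.8 = 67.4.

67.4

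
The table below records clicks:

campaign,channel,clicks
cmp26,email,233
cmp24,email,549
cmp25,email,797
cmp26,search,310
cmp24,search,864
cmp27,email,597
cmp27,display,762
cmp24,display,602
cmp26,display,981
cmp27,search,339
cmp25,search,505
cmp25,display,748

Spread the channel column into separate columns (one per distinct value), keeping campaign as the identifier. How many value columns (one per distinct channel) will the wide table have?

3 distinct channel values: email, display, search.

3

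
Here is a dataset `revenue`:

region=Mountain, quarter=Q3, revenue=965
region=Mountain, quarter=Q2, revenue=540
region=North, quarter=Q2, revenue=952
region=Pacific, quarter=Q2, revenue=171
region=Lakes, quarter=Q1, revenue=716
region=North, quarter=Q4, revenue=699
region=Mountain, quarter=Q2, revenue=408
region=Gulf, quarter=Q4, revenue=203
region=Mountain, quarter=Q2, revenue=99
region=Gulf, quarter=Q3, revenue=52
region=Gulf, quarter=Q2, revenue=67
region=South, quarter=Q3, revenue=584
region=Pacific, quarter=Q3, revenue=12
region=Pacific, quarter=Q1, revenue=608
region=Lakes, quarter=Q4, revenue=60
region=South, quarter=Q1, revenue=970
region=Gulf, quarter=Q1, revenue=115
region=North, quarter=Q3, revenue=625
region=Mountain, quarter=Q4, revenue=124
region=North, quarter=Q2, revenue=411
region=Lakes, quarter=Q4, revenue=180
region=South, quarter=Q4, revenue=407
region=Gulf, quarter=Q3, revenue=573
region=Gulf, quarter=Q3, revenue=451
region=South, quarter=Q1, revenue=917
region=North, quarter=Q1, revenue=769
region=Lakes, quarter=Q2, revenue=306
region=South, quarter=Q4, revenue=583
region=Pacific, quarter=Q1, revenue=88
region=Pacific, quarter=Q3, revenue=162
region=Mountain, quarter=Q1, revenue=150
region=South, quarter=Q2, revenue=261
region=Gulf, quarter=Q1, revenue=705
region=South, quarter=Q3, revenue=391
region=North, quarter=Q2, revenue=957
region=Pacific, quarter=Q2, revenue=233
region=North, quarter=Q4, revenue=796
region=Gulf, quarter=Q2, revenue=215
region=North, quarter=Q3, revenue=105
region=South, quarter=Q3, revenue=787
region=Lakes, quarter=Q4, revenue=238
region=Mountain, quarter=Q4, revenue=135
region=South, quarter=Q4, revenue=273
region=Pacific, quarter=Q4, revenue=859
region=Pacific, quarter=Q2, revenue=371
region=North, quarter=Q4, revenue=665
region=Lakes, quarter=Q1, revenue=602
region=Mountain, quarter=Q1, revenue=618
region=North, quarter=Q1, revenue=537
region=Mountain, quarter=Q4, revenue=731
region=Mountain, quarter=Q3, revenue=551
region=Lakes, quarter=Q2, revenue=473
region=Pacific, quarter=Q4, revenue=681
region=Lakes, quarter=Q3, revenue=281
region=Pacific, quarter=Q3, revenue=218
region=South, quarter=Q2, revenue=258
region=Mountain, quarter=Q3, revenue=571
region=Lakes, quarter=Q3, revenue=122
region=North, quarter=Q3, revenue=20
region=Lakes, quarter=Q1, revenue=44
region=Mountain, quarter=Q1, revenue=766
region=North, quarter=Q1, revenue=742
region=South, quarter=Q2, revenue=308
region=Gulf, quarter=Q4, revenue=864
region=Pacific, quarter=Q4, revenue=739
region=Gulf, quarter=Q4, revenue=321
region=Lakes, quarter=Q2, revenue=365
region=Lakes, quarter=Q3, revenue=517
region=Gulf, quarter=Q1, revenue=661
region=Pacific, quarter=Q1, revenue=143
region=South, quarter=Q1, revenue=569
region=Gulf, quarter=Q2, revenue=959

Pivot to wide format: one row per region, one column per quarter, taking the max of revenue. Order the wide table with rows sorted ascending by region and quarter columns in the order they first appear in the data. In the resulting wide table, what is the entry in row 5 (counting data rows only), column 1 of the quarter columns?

With rows sorted ascending by region, row 5 is region=Pacific. quarter columns in first-appearance order: Q3, Q2, Q1, Q4; column 1 is Q3.
Long rows with region=Pacific, quarter=Q3: max(12, 162, 218) = 218.

218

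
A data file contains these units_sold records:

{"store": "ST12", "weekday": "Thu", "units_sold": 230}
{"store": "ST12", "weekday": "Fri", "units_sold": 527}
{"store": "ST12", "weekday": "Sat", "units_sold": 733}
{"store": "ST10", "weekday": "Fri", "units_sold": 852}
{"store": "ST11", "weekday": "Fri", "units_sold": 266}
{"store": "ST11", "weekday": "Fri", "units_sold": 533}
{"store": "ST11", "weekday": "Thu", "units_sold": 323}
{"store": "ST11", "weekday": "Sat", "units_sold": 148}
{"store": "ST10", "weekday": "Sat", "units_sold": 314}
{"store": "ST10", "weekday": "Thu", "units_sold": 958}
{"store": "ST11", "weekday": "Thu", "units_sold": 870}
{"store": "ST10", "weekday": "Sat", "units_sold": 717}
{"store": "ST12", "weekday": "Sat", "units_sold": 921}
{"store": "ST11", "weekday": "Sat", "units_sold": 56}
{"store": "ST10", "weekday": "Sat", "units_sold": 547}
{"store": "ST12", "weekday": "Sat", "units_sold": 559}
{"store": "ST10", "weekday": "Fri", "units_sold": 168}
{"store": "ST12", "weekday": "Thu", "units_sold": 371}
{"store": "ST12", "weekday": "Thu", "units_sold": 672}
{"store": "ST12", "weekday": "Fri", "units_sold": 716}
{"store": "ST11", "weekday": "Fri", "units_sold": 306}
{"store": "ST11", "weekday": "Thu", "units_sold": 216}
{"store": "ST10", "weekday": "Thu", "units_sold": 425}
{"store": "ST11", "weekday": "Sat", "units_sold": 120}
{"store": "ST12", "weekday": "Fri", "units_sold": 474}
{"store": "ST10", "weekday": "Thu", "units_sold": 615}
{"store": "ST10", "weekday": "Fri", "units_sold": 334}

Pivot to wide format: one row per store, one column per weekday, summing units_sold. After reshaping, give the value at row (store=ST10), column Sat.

Rows with store=ST10 and weekday=Sat: units_sold values are 314, 717, 547.
314 + 717 + 547 = 1578.

1578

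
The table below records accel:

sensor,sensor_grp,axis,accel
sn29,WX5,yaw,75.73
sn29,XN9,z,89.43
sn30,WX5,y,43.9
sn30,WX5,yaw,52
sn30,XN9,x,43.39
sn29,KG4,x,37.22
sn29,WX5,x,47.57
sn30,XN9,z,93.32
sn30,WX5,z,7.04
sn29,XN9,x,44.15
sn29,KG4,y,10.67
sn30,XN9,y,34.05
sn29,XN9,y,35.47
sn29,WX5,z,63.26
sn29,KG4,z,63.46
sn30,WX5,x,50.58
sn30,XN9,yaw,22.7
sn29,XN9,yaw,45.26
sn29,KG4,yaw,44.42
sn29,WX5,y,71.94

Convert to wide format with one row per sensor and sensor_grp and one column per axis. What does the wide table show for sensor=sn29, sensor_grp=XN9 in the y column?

35.47

Wide layout: rows indexed by sensor and sensor_grp, columns are the 4 distinct axis values (yaw, z, y, x).
Cell (sensor=sn29, sensor_grp=XN9, axis=y) draws from the long row where sensor=sn29, sensor_grp=XN9 and axis=y, which has accel=35.47.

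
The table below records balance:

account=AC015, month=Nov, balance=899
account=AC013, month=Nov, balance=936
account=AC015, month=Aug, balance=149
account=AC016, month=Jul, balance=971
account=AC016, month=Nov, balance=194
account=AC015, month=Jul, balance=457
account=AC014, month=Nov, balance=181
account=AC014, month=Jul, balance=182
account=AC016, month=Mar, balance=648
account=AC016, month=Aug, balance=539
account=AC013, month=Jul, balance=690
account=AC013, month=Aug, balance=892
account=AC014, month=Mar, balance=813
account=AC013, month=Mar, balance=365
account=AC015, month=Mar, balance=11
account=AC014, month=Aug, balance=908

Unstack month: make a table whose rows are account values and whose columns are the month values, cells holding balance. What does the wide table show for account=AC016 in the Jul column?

Wide layout: rows indexed by account, columns are the 4 distinct month values (Nov, Aug, Jul, Mar).
Cell (account=AC016, month=Jul) draws from the long row where account=AC016 and month=Jul, which has balance=971.

971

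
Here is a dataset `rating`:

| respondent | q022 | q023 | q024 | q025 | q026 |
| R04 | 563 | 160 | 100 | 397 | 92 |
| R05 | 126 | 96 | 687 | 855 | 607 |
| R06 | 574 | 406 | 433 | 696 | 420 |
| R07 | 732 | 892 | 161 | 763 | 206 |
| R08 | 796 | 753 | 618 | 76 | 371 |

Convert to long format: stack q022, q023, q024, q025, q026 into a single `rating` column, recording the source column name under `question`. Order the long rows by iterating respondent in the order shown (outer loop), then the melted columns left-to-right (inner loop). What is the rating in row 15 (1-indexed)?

420

25 rows total (5 × 5). Row 15: index ⌊(15-1)/5⌋ = 2 into respondent → R06; (15-1) mod 5 = 4 into the melted columns → q026.
So row 15 is (R06, q026, 420); rating = 420.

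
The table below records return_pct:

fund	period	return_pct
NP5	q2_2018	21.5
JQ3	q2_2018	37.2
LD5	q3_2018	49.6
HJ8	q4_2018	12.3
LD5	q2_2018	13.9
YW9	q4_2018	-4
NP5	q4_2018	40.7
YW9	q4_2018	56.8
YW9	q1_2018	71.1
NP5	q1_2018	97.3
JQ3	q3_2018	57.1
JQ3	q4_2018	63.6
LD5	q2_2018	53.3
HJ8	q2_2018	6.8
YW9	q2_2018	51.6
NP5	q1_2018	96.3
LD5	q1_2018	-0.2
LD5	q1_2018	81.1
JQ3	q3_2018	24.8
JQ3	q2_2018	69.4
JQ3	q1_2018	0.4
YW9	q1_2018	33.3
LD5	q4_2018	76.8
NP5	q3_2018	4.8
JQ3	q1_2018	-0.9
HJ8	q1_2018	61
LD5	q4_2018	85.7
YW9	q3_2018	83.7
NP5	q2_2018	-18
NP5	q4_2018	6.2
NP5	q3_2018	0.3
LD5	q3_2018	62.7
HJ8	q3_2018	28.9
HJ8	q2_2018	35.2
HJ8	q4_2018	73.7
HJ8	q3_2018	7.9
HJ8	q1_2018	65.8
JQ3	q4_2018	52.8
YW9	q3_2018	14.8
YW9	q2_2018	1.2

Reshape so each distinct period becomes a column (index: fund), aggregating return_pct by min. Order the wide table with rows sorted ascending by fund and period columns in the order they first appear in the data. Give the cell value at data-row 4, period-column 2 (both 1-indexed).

With rows sorted ascending by fund, row 4 is fund=NP5. period columns in first-appearance order: q2_2018, q3_2018, q4_2018, q1_2018; column 2 is q3_2018.
Long rows with fund=NP5, period=q3_2018: min(4.8, 0.3) = 0.3.

0.3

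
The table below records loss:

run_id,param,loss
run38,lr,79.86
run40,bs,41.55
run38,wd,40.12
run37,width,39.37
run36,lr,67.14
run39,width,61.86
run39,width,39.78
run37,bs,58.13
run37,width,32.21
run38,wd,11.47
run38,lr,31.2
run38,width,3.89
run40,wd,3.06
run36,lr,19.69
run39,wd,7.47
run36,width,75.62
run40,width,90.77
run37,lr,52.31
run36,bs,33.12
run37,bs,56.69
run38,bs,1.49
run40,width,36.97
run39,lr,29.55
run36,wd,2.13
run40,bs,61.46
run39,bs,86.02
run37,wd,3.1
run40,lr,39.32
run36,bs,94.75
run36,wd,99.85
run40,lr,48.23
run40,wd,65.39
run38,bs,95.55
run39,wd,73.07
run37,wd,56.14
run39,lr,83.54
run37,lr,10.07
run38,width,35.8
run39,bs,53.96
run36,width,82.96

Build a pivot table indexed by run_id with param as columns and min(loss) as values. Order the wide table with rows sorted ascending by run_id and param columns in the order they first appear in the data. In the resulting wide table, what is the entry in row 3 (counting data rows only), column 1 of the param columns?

With rows sorted ascending by run_id, row 3 is run_id=run38. param columns in first-appearance order: lr, bs, wd, width; column 1 is lr.
Long rows with run_id=run38, param=lr: min(79.86, 31.2) = 31.2.

31.2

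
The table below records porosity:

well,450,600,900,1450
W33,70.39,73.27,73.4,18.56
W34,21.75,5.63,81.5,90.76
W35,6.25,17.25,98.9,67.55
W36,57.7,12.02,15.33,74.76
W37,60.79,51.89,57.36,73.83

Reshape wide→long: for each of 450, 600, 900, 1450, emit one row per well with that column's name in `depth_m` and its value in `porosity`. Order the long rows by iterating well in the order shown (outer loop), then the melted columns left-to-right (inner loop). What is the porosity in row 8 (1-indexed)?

20 rows total (5 × 4). Row 8: index ⌊(8-1)/4⌋ = 1 into well → W34; (8-1) mod 4 = 3 into the melted columns → 1450.
So row 8 is (W34, 1450, 90.76); porosity = 90.76.

90.76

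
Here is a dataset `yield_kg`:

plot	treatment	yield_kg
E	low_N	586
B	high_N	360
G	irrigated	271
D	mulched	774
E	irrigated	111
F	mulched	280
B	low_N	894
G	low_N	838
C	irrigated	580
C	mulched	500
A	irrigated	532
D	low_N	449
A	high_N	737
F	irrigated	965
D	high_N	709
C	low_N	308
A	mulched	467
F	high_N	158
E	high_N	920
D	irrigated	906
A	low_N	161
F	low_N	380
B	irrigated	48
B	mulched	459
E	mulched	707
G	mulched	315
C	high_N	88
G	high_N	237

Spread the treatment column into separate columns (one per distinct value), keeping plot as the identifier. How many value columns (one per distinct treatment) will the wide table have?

4

4 distinct treatment values: high_N, mulched, low_N, irrigated.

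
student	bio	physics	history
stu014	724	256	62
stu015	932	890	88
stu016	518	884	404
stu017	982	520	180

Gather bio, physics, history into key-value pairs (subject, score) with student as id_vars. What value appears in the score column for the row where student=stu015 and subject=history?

88

Unpivoting turns each (student, wide-column) pair into one long row.
The wide cell at row stu015, column history holds 88, so the long row (stu015, history) has score=88.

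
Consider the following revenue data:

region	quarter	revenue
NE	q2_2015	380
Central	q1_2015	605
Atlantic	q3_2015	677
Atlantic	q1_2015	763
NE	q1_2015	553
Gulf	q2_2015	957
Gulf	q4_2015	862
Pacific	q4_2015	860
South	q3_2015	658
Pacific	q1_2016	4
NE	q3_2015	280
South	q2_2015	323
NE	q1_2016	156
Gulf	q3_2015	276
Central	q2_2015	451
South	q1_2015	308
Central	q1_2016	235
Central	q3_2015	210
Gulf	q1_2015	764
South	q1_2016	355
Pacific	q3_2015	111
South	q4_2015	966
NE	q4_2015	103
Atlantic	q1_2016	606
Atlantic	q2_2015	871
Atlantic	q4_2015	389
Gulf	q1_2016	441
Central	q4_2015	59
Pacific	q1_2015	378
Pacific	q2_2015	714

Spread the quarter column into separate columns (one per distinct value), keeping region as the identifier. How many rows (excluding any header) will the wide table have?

6 distinct region values → 6 rows.

6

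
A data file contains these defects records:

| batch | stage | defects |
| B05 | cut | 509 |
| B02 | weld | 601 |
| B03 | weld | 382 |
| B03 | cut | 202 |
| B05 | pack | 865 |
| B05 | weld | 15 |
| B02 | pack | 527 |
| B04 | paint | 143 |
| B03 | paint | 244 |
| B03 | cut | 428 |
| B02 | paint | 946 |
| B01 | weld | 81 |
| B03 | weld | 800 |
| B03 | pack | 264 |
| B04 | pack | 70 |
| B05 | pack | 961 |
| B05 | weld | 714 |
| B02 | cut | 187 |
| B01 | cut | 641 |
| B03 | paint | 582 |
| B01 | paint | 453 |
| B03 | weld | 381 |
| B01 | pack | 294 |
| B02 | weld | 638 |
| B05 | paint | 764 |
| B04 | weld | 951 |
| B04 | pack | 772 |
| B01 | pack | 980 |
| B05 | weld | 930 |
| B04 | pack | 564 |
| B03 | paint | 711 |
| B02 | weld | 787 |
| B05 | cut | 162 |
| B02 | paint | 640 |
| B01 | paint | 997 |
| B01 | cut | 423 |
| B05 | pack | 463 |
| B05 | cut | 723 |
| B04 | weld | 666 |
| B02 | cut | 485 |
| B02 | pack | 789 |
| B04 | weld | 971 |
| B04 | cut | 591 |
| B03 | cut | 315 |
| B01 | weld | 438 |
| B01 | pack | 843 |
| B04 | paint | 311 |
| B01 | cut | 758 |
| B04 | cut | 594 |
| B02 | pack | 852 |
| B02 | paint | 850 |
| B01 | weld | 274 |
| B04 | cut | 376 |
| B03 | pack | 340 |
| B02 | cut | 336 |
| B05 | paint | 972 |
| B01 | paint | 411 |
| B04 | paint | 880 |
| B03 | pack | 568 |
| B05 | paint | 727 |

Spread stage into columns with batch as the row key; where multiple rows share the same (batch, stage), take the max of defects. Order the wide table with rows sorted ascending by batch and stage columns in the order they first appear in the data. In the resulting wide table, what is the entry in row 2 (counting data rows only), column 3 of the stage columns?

With rows sorted ascending by batch, row 2 is batch=B02. stage columns in first-appearance order: cut, weld, pack, paint; column 3 is pack.
Long rows with batch=B02, stage=pack: max(527, 789, 852) = 852.

852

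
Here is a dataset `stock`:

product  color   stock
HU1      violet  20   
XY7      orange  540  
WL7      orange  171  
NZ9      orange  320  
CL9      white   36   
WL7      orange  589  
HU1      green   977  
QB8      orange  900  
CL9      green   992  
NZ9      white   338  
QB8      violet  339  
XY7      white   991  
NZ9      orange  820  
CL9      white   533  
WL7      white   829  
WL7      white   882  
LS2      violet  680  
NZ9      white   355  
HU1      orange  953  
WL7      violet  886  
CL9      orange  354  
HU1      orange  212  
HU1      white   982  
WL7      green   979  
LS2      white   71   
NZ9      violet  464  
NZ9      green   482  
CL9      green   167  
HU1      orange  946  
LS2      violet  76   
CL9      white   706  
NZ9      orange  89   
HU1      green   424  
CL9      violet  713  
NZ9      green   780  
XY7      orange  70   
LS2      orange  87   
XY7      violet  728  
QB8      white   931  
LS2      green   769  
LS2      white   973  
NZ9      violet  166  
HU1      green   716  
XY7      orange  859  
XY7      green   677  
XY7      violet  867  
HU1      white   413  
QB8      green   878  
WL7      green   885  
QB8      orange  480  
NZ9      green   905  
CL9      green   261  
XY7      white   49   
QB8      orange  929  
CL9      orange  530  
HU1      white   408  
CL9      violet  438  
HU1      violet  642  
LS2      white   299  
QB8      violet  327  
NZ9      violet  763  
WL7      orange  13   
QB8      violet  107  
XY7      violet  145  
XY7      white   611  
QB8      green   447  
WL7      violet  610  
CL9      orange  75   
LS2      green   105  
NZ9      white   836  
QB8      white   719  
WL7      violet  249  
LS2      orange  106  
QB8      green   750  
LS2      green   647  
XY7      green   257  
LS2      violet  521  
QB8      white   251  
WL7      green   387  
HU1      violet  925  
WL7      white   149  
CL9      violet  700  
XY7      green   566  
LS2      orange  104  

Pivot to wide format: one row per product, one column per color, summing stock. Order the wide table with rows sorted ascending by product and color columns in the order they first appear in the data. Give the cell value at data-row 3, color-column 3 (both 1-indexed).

With rows sorted ascending by product, row 3 is product=LS2. color columns in first-appearance order: violet, orange, white, green; column 3 is white.
Long rows with product=LS2, color=white: 71 + 973 + 299 = 1343.

1343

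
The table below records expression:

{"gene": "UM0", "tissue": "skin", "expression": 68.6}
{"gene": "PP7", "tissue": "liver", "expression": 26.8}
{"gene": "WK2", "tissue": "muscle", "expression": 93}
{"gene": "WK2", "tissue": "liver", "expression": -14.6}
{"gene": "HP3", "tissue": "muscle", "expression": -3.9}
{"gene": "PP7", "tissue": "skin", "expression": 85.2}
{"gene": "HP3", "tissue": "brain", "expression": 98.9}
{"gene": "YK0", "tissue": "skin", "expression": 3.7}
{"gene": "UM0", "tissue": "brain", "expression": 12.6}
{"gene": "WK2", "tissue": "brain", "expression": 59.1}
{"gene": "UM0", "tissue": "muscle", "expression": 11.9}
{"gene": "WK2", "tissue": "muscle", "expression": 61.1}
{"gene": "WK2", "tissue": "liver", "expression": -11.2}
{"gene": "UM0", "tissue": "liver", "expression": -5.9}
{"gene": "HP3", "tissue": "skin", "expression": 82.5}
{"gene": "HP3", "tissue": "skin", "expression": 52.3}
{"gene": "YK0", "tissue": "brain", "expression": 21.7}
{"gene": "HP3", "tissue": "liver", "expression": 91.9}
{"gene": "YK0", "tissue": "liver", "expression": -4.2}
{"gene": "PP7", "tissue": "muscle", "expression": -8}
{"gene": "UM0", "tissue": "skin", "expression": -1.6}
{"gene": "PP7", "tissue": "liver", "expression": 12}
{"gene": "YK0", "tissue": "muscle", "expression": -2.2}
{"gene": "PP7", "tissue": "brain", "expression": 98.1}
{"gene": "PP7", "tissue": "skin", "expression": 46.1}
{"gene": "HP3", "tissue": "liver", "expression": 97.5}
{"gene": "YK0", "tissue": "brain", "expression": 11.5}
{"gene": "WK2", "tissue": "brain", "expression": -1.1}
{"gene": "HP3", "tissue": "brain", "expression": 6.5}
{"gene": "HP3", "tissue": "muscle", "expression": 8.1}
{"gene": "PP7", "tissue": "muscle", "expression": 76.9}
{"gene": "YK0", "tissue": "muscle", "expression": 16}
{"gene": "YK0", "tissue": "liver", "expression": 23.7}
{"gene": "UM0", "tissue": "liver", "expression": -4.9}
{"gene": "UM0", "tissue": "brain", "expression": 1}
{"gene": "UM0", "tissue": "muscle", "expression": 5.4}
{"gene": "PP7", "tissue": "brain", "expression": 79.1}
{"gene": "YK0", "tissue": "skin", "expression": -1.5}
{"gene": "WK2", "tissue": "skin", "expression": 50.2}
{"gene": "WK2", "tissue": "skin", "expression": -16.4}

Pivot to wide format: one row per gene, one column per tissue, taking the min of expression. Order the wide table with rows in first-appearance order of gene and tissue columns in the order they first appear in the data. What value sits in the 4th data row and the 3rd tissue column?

With rows in first-appearance order of gene, row 4 is gene=HP3. tissue columns in first-appearance order: skin, liver, muscle, brain; column 3 is muscle.
Long rows with gene=HP3, tissue=muscle: min(-3.9, 8.1) = -3.9.

-3.9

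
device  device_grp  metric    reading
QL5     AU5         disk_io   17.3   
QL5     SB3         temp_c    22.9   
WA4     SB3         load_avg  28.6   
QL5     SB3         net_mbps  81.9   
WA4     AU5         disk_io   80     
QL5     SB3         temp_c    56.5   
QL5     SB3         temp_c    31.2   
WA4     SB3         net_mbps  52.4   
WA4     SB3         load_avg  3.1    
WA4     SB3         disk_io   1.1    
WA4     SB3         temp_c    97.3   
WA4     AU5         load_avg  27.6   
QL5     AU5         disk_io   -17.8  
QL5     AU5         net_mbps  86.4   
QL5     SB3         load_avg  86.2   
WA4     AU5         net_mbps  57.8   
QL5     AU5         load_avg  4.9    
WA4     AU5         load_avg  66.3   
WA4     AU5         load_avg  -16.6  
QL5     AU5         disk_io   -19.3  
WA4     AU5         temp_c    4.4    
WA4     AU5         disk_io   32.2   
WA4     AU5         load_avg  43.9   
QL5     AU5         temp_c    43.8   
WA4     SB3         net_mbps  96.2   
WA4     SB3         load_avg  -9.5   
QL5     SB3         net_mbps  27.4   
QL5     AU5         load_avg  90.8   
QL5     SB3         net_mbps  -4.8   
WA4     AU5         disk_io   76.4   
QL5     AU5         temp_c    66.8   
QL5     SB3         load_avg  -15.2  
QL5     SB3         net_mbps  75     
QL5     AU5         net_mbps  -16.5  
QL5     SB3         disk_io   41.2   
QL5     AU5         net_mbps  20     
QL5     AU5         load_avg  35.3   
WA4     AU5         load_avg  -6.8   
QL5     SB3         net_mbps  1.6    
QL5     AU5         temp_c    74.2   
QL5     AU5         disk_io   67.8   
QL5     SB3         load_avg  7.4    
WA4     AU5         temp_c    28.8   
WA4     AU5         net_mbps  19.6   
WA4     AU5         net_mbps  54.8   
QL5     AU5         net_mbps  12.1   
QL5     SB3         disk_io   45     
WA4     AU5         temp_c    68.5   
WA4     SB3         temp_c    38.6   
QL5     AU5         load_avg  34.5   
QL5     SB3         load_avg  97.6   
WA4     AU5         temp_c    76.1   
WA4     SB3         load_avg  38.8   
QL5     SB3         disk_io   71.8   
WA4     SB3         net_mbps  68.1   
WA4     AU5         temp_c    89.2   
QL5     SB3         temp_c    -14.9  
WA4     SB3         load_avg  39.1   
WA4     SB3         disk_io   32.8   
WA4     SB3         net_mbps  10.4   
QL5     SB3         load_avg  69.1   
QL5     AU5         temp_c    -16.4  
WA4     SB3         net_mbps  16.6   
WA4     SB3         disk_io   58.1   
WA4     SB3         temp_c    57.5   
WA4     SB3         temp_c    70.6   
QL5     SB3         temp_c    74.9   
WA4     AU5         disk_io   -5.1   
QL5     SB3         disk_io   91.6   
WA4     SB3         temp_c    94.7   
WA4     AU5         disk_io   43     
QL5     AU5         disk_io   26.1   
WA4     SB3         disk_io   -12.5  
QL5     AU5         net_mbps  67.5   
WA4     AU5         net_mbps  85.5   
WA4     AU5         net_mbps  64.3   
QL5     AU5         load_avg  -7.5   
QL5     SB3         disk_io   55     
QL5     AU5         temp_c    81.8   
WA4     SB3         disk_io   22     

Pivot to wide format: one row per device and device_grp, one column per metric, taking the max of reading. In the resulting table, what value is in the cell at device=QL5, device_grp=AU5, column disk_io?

67.8

Rows with device=QL5, device_grp=AU5 and metric=disk_io: reading values are 17.3, -17.8, -19.3, 67.8, 26.1.
max(17.3, -17.8, -19.3, 67.8, 26.1) = 67.8.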